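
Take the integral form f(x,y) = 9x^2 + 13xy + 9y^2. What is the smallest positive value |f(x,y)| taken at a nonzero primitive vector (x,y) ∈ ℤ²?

translate: b→-5 (≡13 mod 18), so (9,13,9)→(9,-5,5)
flip: (9,-5,5)→(5,5,9)
reduced (well bottom): (5,5,9) with a≤c, −a<b≤a
well minimum = a = 5

5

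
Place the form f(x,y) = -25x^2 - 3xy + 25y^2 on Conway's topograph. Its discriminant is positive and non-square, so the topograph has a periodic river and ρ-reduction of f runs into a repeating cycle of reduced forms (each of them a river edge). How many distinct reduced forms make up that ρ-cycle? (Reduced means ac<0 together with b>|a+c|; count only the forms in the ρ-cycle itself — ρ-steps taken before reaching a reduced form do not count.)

D = 2509, ⌊√D⌋ = 50
descent: ρ → (25,3,-25)  [lands on river]
river: ρ → (-25,47,3)
river: ρ → (3,49,-9)
river: ρ → (-9,41,23)
river: ρ → (23,5,-27)
river: ρ → (-27,49,1)
river: ρ → (1,49,-27)
river: ρ → (-27,5,23)
river: ρ → (23,41,-9)
river: ρ → (-9,49,3)
river: ρ → (3,47,-25)
river: ρ → (-25,3,25)
river: ρ → (25,47,-3)
river: ρ → (-3,49,9)
river: ρ → (9,41,-23)
river: ρ → (-23,5,27)
river: ρ → (27,49,-1)
river: ρ → (-1,49,27)
river: ρ → (27,5,-23)
river: ρ → (-23,41,9)
river: ρ → (9,49,-3)
river: ρ → (-3,47,25)
ρ-cycle length = 22 (tail of 1 descent step not counted)

22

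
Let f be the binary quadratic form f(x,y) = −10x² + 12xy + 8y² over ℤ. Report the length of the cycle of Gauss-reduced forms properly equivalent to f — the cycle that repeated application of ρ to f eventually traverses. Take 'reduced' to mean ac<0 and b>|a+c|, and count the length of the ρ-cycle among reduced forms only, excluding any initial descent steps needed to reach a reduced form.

D = 464, ⌊√D⌋ = 21
river: ρ → (8,20,-2)
river: ρ → (-2,20,8)
river: ρ → (8,12,-10)
river: ρ → (-10,8,10)
river: ρ → (10,12,-8)
river: ρ → (-8,20,2)
river: ρ → (2,20,-8)
river: ρ → (-8,12,10)
river: ρ → (10,8,-10)
river: ρ → (-10,12,8)
ρ-cycle length = 10 (tail of 0 descent steps not counted)

10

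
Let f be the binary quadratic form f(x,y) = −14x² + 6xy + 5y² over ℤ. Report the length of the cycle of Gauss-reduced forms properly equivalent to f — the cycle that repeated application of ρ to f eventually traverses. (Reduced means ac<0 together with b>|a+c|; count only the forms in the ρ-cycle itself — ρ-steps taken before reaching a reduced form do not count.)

D = 316, ⌊√D⌋ = 17
descent: ρ → (5,14,-6)  [lands on river]
river: ρ → (-6,10,9)
river: ρ → (9,8,-7)
river: ρ → (-7,6,10)
river: ρ → (10,14,-3)
river: ρ → (-3,16,5)
ρ-cycle length = 6 (tail of 1 descent step not counted)

6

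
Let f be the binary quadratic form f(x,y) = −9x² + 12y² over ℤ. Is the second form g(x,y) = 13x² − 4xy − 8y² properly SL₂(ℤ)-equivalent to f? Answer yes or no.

D₁ = 432, D₂ = 432
river cycle of f (length 2): (-9, 18, 3), (3, 18, -9)
river cycle of g (length 8): (-8, 20, 1), (1, 20, -8), (-8, 12, 9), (9, 6, -11), (-11, 16, 4), (4, 16, -11), (-11, 6, 9), (9, 12, -8)
cycles differ ⇒ inequivalent

no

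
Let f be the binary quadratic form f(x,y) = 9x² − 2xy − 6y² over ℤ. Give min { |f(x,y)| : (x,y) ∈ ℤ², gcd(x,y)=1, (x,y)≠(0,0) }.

descent: ρ → (-6,14,1)  [lands on river]
river: ρ → (1,14,-6)
river: ρ → (-6,10,5)
river: ρ → (5,10,-6)
closes: descent 1, river 4
min |a| on river = 1

1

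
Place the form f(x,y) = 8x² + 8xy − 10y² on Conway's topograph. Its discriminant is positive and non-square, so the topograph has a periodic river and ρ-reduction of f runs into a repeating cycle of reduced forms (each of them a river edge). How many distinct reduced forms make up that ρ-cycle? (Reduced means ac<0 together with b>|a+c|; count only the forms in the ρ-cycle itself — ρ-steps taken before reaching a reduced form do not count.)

D = 384, ⌊√D⌋ = 19
river: ρ → (-10,12,6)
river: ρ → (6,12,-10)
river: ρ → (-10,8,8)
river: ρ → (8,8,-10)
ρ-cycle length = 4 (tail of 0 descent steps not counted)

4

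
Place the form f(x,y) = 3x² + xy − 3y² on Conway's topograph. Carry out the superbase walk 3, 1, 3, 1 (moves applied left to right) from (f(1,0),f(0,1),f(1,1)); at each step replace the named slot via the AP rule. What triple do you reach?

start (3,-3,1) = (f(1,0),f(0,1),f(1,1))
replace slot 3: 2·(3+(-3)) − 1 = -1 → (3,-3,-1)
replace slot 1: 2·((-3)+(-1)) − 3 = -11 → (-11,-3,-1)
replace slot 3: 2·((-11)+(-3)) − (-1) = -27 → (-11,-3,-27)
replace slot 1: 2·((-3)+(-27)) − (-11) = -49 → (-49,-3,-27)

-49,-3,-27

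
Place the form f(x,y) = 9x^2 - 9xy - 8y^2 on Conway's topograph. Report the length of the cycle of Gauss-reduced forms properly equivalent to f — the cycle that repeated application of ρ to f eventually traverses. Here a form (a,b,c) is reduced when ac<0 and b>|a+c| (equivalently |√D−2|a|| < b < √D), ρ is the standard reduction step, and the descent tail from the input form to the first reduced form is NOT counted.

D = 369, ⌊√D⌋ = 19
descent: ρ → (-8,9,9)  [lands on river]
river: ρ → (9,9,-8)
river: ρ → (-8,7,10)
river: ρ → (10,13,-5)
river: ρ → (-5,17,4)
river: ρ → (4,15,-9)
river: ρ → (-9,3,10)
river: ρ → (10,17,-2)
river: ρ → (-2,19,1)
river: ρ → (1,19,-2)
river: ρ → (-2,17,10)
river: ρ → (10,3,-9)
river: ρ → (-9,15,4)
river: ρ → (4,17,-5)
river: ρ → (-5,13,10)
river: ρ → (10,7,-8)
ρ-cycle length = 16 (tail of 1 descent step not counted)

16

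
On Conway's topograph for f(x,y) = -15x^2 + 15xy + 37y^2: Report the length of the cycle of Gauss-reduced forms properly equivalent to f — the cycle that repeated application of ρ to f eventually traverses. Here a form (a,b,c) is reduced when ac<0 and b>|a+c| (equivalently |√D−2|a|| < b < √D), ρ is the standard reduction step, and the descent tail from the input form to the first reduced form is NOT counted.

D = 2445, ⌊√D⌋ = 49
descent: ρ → (37,-15,-15)
descent: ρ → (-15,45,7)  [lands on river]
river: ρ → (7,39,-33)
river: ρ → (-33,27,13)
river: ρ → (13,25,-35)
river: ρ → (-35,45,3)
river: ρ → (3,45,-35)
river: ρ → (-35,25,13)
river: ρ → (13,27,-33)
river: ρ → (-33,39,7)
river: ρ → (7,45,-15)
ρ-cycle length = 10 (tail of 2 descent steps not counted)

10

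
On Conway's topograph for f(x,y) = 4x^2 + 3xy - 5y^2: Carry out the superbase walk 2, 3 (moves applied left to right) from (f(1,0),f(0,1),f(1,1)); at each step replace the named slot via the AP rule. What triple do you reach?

start (4,-5,2) = (f(1,0),f(0,1),f(1,1))
replace slot 2: 2·(4+2) − (-5) = 17 → (4,17,2)
replace slot 3: 2·(4+17) − 2 = 40 → (4,17,40)

4,17,40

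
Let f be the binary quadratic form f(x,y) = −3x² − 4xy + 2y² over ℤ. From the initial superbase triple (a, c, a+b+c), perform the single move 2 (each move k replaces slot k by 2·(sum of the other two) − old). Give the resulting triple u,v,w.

start (-3,2,-5) = (f(1,0),f(0,1),f(1,1))
replace slot 2: 2·((-3)+(-5)) − 2 = -18 → (-3,-18,-5)

-3,-18,-5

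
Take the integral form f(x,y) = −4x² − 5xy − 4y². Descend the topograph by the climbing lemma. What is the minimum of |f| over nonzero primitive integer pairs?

translate: b→-3 (≡5 mod 8), so (4,5,4)→(4,-3,3)
flip: (4,-3,3)→(3,3,4)
reduced (well bottom): (3,3,4) with a≤c, −a<b≤a
well minimum |f| = |-3| = 3 (negative-definite)

3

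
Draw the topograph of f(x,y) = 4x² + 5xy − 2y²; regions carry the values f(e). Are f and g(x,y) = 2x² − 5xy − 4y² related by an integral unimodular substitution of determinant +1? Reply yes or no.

D₁ = 57, D₂ = 57
river cycle of f (length 6): (-2, 7, 1), (1, 7, -2), (-2, 5, 4), (4, 3, -3), (-3, 3, 4), (4, 5, -2)
river cycle of g (length 6): (-4, 5, 2), (2, 7, -1), (-1, 7, 2), (2, 5, -4), (-4, 3, 3), (3, 3, -4)
cycles differ ⇒ inequivalent

no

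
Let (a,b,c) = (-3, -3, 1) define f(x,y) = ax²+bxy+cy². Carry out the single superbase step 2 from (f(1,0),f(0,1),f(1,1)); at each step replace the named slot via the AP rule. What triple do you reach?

start (-3,1,-5) = (f(1,0),f(0,1),f(1,1))
replace slot 2: 2·((-3)+(-5)) − 1 = -17 → (-3,-17,-5)

-3,-17,-5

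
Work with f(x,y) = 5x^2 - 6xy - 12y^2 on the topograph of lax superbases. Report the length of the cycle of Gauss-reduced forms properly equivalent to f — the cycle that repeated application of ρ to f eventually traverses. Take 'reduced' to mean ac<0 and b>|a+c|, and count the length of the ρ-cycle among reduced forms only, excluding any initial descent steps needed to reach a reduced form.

D = 276, ⌊√D⌋ = 16
descent: ρ → (-12,6,5)
descent: ρ → (5,14,-4)  [lands on river]
river: ρ → (-4,10,11)
river: ρ → (11,12,-3)
river: ρ → (-3,12,11)
river: ρ → (11,10,-4)
river: ρ → (-4,14,5)
river: ρ → (5,16,-1)
river: ρ → (-1,16,5)
ρ-cycle length = 8 (tail of 2 descent steps not counted)

8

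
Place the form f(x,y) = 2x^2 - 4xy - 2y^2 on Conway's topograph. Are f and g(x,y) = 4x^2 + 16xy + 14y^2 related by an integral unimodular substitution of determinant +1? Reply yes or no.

D₁ = 32, D₂ = 32
river cycle of f (length 2): (-2, 4, 2), (2, 4, -2)
river cycle of g (length 2): (2, 4, -2), (-2, 4, 2)
cycles coincide ⇒ equivalent

yes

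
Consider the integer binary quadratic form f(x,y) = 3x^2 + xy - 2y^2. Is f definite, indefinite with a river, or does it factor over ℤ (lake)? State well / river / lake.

D = b²−4ac = 1² − 4·3·(-2) = 25
D = 5² is a perfect square ⇒ form factors over ℤ ⇒ lakes

lake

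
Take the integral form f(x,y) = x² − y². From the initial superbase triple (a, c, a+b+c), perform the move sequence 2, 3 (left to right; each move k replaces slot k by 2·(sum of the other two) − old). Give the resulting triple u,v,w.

start (1,-1,0) = (f(1,0),f(0,1),f(1,1))
replace slot 2: 2·(1+0) − (-1) = 3 → (1,3,0)
replace slot 3: 2·(1+3) − 0 = 8 → (1,3,8)

1,3,8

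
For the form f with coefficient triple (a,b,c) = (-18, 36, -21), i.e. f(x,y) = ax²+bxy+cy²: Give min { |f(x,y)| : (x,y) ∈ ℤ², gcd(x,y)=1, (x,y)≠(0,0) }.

translate: b→0 (≡-36 mod 36), so (18,-36,21)→(18,0,3)
flip: (18,0,3)→(3,0,18)
reduced (well bottom): (3,0,18) with a≤c, −a<b≤a
well minimum |f| = |-3| = 3 (negative-definite)

3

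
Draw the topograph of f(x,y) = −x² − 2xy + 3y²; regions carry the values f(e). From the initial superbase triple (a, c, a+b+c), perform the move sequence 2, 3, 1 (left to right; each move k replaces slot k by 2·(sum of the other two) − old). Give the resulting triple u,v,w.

start (-1,3,0) = (f(1,0),f(0,1),f(1,1))
replace slot 2: 2·((-1)+0) − 3 = -5 → (-1,-5,0)
replace slot 3: 2·((-1)+(-5)) − 0 = -12 → (-1,-5,-12)
replace slot 1: 2·((-5)+(-12)) − (-1) = -33 → (-33,-5,-12)

-33,-5,-12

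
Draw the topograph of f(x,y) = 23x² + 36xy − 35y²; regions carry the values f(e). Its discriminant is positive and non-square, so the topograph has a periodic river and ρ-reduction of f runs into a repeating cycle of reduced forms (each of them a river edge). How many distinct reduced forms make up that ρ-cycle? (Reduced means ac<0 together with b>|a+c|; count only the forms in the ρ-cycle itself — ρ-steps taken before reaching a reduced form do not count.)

D = 4516, ⌊√D⌋ = 67
river: ρ → (-35,34,24)
river: ρ → (24,62,-7)
river: ρ → (-7,64,15)
river: ρ → (15,56,-23)
river: ρ → (-23,36,35)
river: ρ → (35,34,-24)
river: ρ → (-24,62,7)
river: ρ → (7,64,-15)
river: ρ → (-15,56,23)
river: ρ → (23,36,-35)
ρ-cycle length = 10 (tail of 0 descent steps not counted)

10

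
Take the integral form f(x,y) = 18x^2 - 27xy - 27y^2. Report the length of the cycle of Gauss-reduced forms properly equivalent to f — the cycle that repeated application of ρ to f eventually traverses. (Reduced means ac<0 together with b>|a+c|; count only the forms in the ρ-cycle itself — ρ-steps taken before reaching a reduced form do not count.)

D = 2673, ⌊√D⌋ = 51
descent: ρ → (-27,27,18)  [lands on river]
river: ρ → (18,45,-9)
river: ρ → (-9,45,18)
river: ρ → (18,27,-27)
ρ-cycle length = 4 (tail of 1 descent step not counted)

4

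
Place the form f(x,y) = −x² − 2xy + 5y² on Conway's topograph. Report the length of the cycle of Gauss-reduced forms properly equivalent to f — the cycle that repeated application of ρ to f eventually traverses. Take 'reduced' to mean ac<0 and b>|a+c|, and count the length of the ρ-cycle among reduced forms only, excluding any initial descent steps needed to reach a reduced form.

D = 24, ⌊√D⌋ = 4
descent: ρ → (5,2,-1)
descent: ρ → (-1,4,2)  [lands on river]
river: ρ → (2,4,-1)
ρ-cycle length = 2 (tail of 2 descent steps not counted)

2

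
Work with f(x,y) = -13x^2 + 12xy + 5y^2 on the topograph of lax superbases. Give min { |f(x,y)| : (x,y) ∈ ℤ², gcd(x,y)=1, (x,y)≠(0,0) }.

river: ρ → (5,18,-4)
river: ρ → (-4,14,13)
river: ρ → (13,12,-5)
river: ρ → (-5,18,4)
river: ρ → (4,14,-13)
river: ρ → (-13,12,5)
closes: descent 0, river 6
min |a| on river = 4

4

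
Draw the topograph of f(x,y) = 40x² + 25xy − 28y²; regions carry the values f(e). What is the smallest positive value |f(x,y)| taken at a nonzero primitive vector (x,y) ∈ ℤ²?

river: ρ → (-28,31,37)
river: ρ → (37,43,-22)
river: ρ → (-22,45,35)
river: ρ → (35,25,-32)
river: ρ → (-32,39,28)
river: ρ → (28,17,-43)
river: ρ → (-43,69,2)
river: ρ → (2,71,-8)
river: ρ → (-8,57,58)
river: ρ → (58,59,-7)
river: ρ → (-7,67,22)
river: ρ → (22,65,-10)
river: ρ → (-10,55,52)
river: ρ → (52,49,-13)
river: ρ → (-13,55,40)
river: ρ → (40,25,-28)
closes: descent 0, river 16
min |a| on river = 2

2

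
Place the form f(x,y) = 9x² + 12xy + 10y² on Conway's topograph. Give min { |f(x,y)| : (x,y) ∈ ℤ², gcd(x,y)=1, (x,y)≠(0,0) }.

translate: b→-6 (≡12 mod 18), so (9,12,10)→(9,-6,7)
flip: (9,-6,7)→(7,6,9)
reduced (well bottom): (7,6,9) with a≤c, −a<b≤a
well minimum = a = 7

7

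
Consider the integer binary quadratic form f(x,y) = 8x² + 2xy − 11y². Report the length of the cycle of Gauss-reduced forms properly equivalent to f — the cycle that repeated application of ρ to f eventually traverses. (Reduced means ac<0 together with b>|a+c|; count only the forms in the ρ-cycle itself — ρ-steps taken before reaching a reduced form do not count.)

D = 356, ⌊√D⌋ = 18
descent: ρ → (-11,-2,8)
descent: ρ → (8,18,-1)  [lands on river]
river: ρ → (-1,18,8)
river: ρ → (8,14,-5)
river: ρ → (-5,16,5)
river: ρ → (5,14,-8)
river: ρ → (-8,18,1)
river: ρ → (1,18,-8)
river: ρ → (-8,14,5)
river: ρ → (5,16,-5)
river: ρ → (-5,14,8)
ρ-cycle length = 10 (tail of 2 descent steps not counted)

10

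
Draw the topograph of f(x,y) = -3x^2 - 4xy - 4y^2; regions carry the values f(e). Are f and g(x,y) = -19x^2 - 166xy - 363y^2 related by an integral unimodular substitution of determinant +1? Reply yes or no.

D₁ = -32, D₂ = -32
f is negative-definite; reduce −f:
−f: translate: b→-2 (≡4 mod 6), so (3,4,4)→(3,-2,3)
−f: flip: (3,-2,3)→(3,2,3)
−f: reduced (well bottom): (3,2,3) with a≤c, −a<b≤a
flip sign back: reduced form of f is (-3,-2,-3)
g is negative-definite; reduce −g:
−g: translate: b→14 (≡166 mod 38), so (19,166,363)→(19,14,3)
−g: flip: (19,14,3)→(3,-14,19)
−g: translate: b→-2 (≡-14 mod 6), so (3,-14,19)→(3,-2,3)
−g: flip: (3,-2,3)→(3,2,3)
−g: reduced (well bottom): (3,2,3) with a≤c, −a<b≤a
flip sign back: reduced form of g is (-3,-2,-3)
reduced forms (-3, -2, -3) vs (-3, -2, -3) ⇒ equivalent

yes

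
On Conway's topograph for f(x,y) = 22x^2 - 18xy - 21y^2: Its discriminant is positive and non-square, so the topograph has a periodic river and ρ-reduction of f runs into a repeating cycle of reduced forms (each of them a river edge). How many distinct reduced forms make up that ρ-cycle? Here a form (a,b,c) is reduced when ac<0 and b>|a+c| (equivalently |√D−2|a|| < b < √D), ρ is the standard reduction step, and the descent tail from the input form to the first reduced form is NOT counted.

D = 2172, ⌊√D⌋ = 46
descent: ρ → (-21,18,22)  [lands on river]
river: ρ → (22,26,-17)
river: ρ → (-17,42,6)
river: ρ → (6,42,-17)
river: ρ → (-17,26,22)
river: ρ → (22,18,-21)
river: ρ → (-21,24,19)
river: ρ → (19,14,-26)
river: ρ → (-26,38,7)
river: ρ → (7,46,-2)
river: ρ → (-2,46,7)
river: ρ → (7,38,-26)
river: ρ → (-26,14,19)
river: ρ → (19,24,-21)
ρ-cycle length = 14 (tail of 1 descent step not counted)

14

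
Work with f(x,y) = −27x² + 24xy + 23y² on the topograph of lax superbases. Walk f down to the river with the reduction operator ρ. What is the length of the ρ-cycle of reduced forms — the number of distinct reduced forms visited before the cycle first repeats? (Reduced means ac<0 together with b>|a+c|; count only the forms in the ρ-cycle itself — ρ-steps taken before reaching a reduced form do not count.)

D = 3060, ⌊√D⌋ = 55
river: ρ → (23,22,-28)
river: ρ → (-28,34,17)
river: ρ → (17,34,-28)
river: ρ → (-28,22,23)
river: ρ → (23,24,-27)
river: ρ → (-27,30,20)
river: ρ → (20,50,-7)
river: ρ → (-7,48,27)
river: ρ → (27,6,-28)
river: ρ → (-28,50,5)
river: ρ → (5,50,-28)
river: ρ → (-28,6,27)
river: ρ → (27,48,-7)
river: ρ → (-7,50,20)
river: ρ → (20,30,-27)
river: ρ → (-27,24,23)
ρ-cycle length = 16 (tail of 0 descent steps not counted)

16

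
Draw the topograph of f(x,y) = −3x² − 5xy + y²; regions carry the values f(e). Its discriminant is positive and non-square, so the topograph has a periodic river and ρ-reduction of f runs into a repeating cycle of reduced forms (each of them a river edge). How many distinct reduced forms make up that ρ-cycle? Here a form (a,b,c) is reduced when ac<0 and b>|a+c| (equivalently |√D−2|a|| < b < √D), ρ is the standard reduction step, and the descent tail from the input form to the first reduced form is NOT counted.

D = 37, ⌊√D⌋ = 6
descent: ρ → (1,5,-3)  [lands on river]
river: ρ → (-3,1,3)
river: ρ → (3,5,-1)
river: ρ → (-1,5,3)
river: ρ → (3,1,-3)
river: ρ → (-3,5,1)
ρ-cycle length = 6 (tail of 1 descent step not counted)

6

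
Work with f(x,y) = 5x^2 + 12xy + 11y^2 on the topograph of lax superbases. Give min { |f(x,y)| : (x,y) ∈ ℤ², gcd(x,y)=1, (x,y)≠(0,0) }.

translate: b→2 (≡12 mod 10), so (5,12,11)→(5,2,4)
flip: (5,2,4)→(4,-2,5)
reduced (well bottom): (4,-2,5) with a≤c, −a<b≤a
well minimum = a = 4

4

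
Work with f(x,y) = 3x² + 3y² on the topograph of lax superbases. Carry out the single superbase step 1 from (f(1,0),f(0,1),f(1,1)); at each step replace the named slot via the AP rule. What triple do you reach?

start (3,3,6) = (f(1,0),f(0,1),f(1,1))
replace slot 1: 2·(3+6) − 3 = 15 → (15,3,6)

15,3,6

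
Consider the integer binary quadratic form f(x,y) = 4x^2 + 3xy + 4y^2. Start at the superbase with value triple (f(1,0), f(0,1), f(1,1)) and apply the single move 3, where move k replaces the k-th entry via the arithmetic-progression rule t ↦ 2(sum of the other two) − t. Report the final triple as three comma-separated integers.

start (4,4,11) = (f(1,0),f(0,1),f(1,1))
replace slot 3: 2·(4+4) − 11 = 5 → (4,4,5)

4,4,5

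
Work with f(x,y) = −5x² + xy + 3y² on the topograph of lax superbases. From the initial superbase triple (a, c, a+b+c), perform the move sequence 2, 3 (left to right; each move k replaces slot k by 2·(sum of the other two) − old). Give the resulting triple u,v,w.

start (-5,3,-1) = (f(1,0),f(0,1),f(1,1))
replace slot 2: 2·((-5)+(-1)) − 3 = -15 → (-5,-15,-1)
replace slot 3: 2·((-5)+(-15)) − (-1) = -39 → (-5,-15,-39)

-5,-15,-39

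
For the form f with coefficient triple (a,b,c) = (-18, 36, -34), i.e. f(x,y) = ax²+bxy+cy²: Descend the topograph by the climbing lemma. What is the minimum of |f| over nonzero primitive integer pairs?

translate: b→0 (≡-36 mod 36), so (18,-36,34)→(18,0,16)
flip: (18,0,16)→(16,0,18)
reduced (well bottom): (16,0,18) with a≤c, −a<b≤a
well minimum |f| = |-16| = 16 (negative-definite)

16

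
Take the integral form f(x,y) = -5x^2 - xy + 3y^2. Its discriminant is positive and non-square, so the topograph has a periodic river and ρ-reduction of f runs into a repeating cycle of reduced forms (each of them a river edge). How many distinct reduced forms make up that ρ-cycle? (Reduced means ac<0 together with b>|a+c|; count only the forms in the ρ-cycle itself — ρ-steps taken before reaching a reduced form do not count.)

D = 61, ⌊√D⌋ = 7
descent: ρ → (3,7,-1)  [lands on river]
river: ρ → (-1,7,3)
river: ρ → (3,5,-3)
river: ρ → (-3,7,1)
river: ρ → (1,7,-3)
river: ρ → (-3,5,3)
ρ-cycle length = 6 (tail of 1 descent step not counted)

6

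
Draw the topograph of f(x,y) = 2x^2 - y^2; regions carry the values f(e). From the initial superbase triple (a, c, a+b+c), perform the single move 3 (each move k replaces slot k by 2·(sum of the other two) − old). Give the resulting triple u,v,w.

start (2,-1,1) = (f(1,0),f(0,1),f(1,1))
replace slot 3: 2·(2+(-1)) − 1 = 1 → (2,-1,1)

2,-1,1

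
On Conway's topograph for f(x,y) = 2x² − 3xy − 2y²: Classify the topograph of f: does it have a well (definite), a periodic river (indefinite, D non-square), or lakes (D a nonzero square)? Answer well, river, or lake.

D = b²−4ac = (-3)² − 4·2·(-2) = 25
D = 5² is a perfect square ⇒ form factors over ℤ ⇒ lakes

lake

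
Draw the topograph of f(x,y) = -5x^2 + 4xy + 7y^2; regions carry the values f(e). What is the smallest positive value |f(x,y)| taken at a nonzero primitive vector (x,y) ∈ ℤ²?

river: ρ → (7,10,-2)
river: ρ → (-2,10,7)
river: ρ → (7,4,-5)
river: ρ → (-5,6,6)
river: ρ → (6,6,-5)
river: ρ → (-5,4,7)
closes: descent 0, river 6
min |a| on river = 2

2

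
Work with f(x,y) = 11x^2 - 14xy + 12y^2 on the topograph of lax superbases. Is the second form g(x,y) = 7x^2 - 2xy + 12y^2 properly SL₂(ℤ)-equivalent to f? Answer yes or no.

D₁ = -332, D₂ = -332
f: translate: b→8 (≡-14 mod 22), so (11,-14,12)→(11,8,9)
f: flip: (11,8,9)→(9,-8,11)
f: reduced (well bottom): (9,-8,11) with a≤c, −a<b≤a
g: reduced (well bottom): (7,-2,12) with a≤c, −a<b≤a
reduced forms (9, -8, 11) vs (7, -2, 12) ⇒ inequivalent

no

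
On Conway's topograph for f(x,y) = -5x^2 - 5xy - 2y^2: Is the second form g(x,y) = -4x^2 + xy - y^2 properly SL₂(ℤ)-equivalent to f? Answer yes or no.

D₁ = -15, D₂ = -15
f is negative-definite; reduce −f:
−f: flip: (5,5,2)→(2,-5,5)
−f: translate: b→-1 (≡-5 mod 4), so (2,-5,5)→(2,-1,2)
−f: flip: (2,-1,2)→(2,1,2)
−f: reduced (well bottom): (2,1,2) with a≤c, −a<b≤a
flip sign back: reduced form of f is (-2,-1,-2)
g is negative-definite; reduce −g:
−g: flip: (4,-1,1)→(1,1,4)
−g: reduced (well bottom): (1,1,4) with a≤c, −a<b≤a
flip sign back: reduced form of g is (-1,-1,-4)
reduced forms (-2, -1, -2) vs (-1, -1, -4) ⇒ inequivalent

no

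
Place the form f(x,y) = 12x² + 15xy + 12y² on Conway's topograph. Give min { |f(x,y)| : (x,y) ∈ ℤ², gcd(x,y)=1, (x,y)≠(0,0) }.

translate: b→-9 (≡15 mod 24), so (12,15,12)→(12,-9,9)
flip: (12,-9,9)→(9,9,12)
reduced (well bottom): (9,9,12) with a≤c, −a<b≤a
well minimum = a = 9

9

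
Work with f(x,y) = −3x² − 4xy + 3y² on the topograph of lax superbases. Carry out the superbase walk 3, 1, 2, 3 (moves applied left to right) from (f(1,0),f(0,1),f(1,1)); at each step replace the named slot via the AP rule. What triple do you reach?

start (-3,3,-4) = (f(1,0),f(0,1),f(1,1))
replace slot 3: 2·((-3)+3) − (-4) = 4 → (-3,3,4)
replace slot 1: 2·(3+4) − (-3) = 17 → (17,3,4)
replace slot 2: 2·(17+4) − 3 = 39 → (17,39,4)
replace slot 3: 2·(17+39) − 4 = 108 → (17,39,108)

17,39,108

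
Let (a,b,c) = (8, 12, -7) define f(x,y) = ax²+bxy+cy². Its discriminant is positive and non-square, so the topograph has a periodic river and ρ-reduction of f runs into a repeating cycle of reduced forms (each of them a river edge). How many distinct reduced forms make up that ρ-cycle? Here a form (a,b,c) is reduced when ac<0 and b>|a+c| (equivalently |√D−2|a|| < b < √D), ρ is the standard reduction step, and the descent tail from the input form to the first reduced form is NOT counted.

D = 368, ⌊√D⌋ = 19
river: ρ → (-7,16,4)
river: ρ → (4,16,-7)
river: ρ → (-7,12,8)
river: ρ → (8,4,-11)
river: ρ → (-11,18,1)
river: ρ → (1,18,-11)
river: ρ → (-11,4,8)
river: ρ → (8,12,-7)
ρ-cycle length = 8 (tail of 0 descent steps not counted)

8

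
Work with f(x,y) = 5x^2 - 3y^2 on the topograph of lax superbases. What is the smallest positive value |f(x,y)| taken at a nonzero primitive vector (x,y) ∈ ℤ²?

descent: ρ → (-3,6,2)  [lands on river]
river: ρ → (2,6,-3)
closes: descent 1, river 2
min |a| on river = 2

2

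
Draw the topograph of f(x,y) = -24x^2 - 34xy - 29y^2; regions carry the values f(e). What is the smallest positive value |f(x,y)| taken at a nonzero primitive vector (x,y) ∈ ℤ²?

translate: b→-14 (≡34 mod 48), so (24,34,29)→(24,-14,19)
flip: (24,-14,19)→(19,14,24)
reduced (well bottom): (19,14,24) with a≤c, −a<b≤a
well minimum |f| = |-19| = 19 (negative-definite)

19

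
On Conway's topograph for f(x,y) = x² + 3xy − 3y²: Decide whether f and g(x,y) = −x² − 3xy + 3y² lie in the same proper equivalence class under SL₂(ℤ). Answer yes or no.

D₁ = 21, D₂ = 21
river cycle of f (length 2): (-3, 3, 1), (1, 3, -3)
river cycle of g (length 2): (3, 3, -1), (-1, 3, 3)
cycles differ ⇒ inequivalent

no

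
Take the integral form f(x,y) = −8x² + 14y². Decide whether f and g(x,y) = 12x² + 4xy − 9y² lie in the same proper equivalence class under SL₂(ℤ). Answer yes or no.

D₁ = 448, D₂ = 448
river cycle of f (length 4): (-8, 16, 6), (6, 20, -2), (-2, 20, 6), (6, 16, -8)
river cycle of g (length 6): (-9, 14, 7), (7, 14, -9), (-9, 4, 12), (12, 20, -1), (-1, 20, 12), (12, 4, -9)
cycles differ ⇒ inequivalent

no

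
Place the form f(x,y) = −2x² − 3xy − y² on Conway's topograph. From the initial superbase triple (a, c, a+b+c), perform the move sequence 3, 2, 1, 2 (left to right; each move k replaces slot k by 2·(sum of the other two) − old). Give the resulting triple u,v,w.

start (-2,-1,-6) = (f(1,0),f(0,1),f(1,1))
replace slot 3: 2·((-2)+(-1)) − (-6) = 0 → (-2,-1,0)
replace slot 2: 2·((-2)+0) − (-1) = -3 → (-2,-3,0)
replace slot 1: 2·((-3)+0) − (-2) = -4 → (-4,-3,0)
replace slot 2: 2·((-4)+0) − (-3) = -5 → (-4,-5,0)

-4,-5,0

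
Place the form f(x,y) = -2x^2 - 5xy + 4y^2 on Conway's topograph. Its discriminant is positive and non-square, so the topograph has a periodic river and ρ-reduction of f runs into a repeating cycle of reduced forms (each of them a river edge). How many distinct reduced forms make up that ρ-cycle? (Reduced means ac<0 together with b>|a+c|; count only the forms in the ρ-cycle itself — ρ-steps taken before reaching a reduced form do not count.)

D = 57, ⌊√D⌋ = 7
descent: ρ → (4,5,-2)  [lands on river]
river: ρ → (-2,7,1)
river: ρ → (1,7,-2)
river: ρ → (-2,5,4)
river: ρ → (4,3,-3)
river: ρ → (-3,3,4)
ρ-cycle length = 6 (tail of 1 descent step not counted)

6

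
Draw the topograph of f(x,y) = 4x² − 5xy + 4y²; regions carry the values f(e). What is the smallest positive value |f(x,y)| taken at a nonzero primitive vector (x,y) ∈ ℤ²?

translate: b→3 (≡-5 mod 8), so (4,-5,4)→(4,3,3)
flip: (4,3,3)→(3,-3,4)
translate: b→3 (≡-3 mod 6), so (3,-3,4)→(3,3,4)
reduced (well bottom): (3,3,4) with a≤c, −a<b≤a
well minimum = a = 3

3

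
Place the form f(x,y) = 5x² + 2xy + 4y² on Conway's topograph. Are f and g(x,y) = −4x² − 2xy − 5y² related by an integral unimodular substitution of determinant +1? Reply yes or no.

D₁ = -76, D₂ = -76
f: flip: (5,2,4)→(4,-2,5)
f: reduced (well bottom): (4,-2,5) with a≤c, −a<b≤a
g is negative-definite; reduce −g:
−g: reduced (well bottom): (4,2,5) with a≤c, −a<b≤a
flip sign back: reduced form of g is (-4,-2,-5)
reduced forms (4, -2, 5) vs (-4, -2, -5) ⇒ inequivalent

no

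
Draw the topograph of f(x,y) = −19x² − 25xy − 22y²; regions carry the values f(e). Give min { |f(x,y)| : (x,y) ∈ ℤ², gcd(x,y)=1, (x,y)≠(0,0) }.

translate: b→-13 (≡25 mod 38), so (19,25,22)→(19,-13,16)
flip: (19,-13,16)→(16,13,19)
reduced (well bottom): (16,13,19) with a≤c, −a<b≤a
well minimum |f| = |-16| = 16 (negative-definite)

16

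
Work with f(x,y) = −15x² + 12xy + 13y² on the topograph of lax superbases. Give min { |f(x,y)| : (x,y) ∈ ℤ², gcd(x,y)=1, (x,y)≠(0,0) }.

river: ρ → (13,14,-14)
river: ρ → (-14,14,13)
river: ρ → (13,12,-15)
river: ρ → (-15,18,10)
river: ρ → (10,22,-11)
river: ρ → (-11,22,10)
river: ρ → (10,18,-15)
river: ρ → (-15,12,13)
closes: descent 0, river 8
min |a| on river = 10

10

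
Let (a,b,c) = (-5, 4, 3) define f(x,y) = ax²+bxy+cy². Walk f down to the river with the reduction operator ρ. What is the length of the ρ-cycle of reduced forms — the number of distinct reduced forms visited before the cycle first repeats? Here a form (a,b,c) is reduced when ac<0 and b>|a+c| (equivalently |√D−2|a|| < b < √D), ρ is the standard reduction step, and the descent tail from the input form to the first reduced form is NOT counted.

D = 76, ⌊√D⌋ = 8
river: ρ → (3,8,-1)
river: ρ → (-1,8,3)
river: ρ → (3,4,-5)
river: ρ → (-5,6,2)
river: ρ → (2,6,-5)
river: ρ → (-5,4,3)
ρ-cycle length = 6 (tail of 0 descent steps not counted)

6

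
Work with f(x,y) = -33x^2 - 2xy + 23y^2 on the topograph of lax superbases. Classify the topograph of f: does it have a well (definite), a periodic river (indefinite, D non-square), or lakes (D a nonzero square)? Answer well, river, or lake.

D = b²−4ac = (-2)² − 4·(-33)·23 = 3040
D > 0 non-square ⇒ indefinite ⇒ periodic river

river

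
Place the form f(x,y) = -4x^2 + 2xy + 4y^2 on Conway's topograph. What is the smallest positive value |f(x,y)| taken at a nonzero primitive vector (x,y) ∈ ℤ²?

river: ρ → (4,6,-2)
river: ρ → (-2,6,4)
river: ρ → (4,2,-4)
river: ρ → (-4,6,2)
river: ρ → (2,6,-4)
river: ρ → (-4,2,4)
closes: descent 0, river 6
min |a| on river = 2

2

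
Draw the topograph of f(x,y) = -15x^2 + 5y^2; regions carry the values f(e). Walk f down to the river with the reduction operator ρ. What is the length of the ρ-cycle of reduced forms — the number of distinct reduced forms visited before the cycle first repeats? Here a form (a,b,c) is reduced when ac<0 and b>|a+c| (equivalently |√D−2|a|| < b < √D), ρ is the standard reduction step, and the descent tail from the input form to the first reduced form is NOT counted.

D = 300, ⌊√D⌋ = 17
descent: ρ → (5,10,-10)  [lands on river]
river: ρ → (-10,10,5)
ρ-cycle length = 2 (tail of 1 descent step not counted)

2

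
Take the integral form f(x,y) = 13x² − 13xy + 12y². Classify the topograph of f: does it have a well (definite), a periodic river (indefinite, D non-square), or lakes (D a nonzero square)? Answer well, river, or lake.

D = b²−4ac = (-13)² − 4·13·12 = -455
D < 0 ⇒ definite ⇒ every region one sign ⇒ single well

well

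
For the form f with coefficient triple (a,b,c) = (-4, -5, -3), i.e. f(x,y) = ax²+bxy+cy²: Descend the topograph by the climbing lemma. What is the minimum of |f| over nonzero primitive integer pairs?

translate: b→-3 (≡5 mod 8), so (4,5,3)→(4,-3,2)
flip: (4,-3,2)→(2,3,4)
translate: b→-1 (≡3 mod 4), so (2,3,4)→(2,-1,3)
reduced (well bottom): (2,-1,3) with a≤c, −a<b≤a
well minimum |f| = |-2| = 2 (negative-definite)

2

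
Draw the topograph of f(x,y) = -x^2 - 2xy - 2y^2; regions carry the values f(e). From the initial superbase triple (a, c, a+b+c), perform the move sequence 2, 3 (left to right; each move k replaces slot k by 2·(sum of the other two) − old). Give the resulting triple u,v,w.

start (-1,-2,-5) = (f(1,0),f(0,1),f(1,1))
replace slot 2: 2·((-1)+(-5)) − (-2) = -10 → (-1,-10,-5)
replace slot 3: 2·((-1)+(-10)) − (-5) = -17 → (-1,-10,-17)

-1,-10,-17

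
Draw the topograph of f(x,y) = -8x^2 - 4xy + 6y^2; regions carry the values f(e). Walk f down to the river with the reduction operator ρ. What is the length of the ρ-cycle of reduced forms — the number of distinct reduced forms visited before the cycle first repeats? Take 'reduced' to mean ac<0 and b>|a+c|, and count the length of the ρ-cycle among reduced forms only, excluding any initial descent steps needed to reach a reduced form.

D = 208, ⌊√D⌋ = 14
descent: ρ → (6,4,-8)  [lands on river]
river: ρ → (-8,12,2)
river: ρ → (2,12,-8)
river: ρ → (-8,4,6)
river: ρ → (6,8,-6)
river: ρ → (-6,4,8)
river: ρ → (8,12,-2)
river: ρ → (-2,12,8)
river: ρ → (8,4,-6)
river: ρ → (-6,8,6)
ρ-cycle length = 10 (tail of 1 descent step not counted)

10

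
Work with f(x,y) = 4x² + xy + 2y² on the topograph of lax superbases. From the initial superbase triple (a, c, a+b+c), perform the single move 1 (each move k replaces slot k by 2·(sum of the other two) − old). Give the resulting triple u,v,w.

start (4,2,7) = (f(1,0),f(0,1),f(1,1))
replace slot 1: 2·(2+7) − 4 = 14 → (14,2,7)

14,2,7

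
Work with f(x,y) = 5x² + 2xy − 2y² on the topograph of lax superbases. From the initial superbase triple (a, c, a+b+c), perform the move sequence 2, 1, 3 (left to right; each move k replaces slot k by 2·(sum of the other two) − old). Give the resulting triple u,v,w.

start (5,-2,5) = (f(1,0),f(0,1),f(1,1))
replace slot 2: 2·(5+5) − (-2) = 22 → (5,22,5)
replace slot 1: 2·(22+5) − 5 = 49 → (49,22,5)
replace slot 3: 2·(49+22) − 5 = 137 → (49,22,137)

49,22,137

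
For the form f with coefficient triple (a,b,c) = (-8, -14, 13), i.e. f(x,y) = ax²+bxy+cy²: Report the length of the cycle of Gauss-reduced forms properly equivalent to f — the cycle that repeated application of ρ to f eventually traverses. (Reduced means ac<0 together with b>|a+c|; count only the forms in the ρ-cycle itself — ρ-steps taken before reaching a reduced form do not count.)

D = 612, ⌊√D⌋ = 24
descent: ρ → (13,14,-8)  [lands on river]
river: ρ → (-8,18,9)
river: ρ → (9,18,-8)
river: ρ → (-8,14,13)
river: ρ → (13,12,-9)
river: ρ → (-9,24,1)
river: ρ → (1,24,-9)
river: ρ → (-9,12,13)
ρ-cycle length = 8 (tail of 1 descent step not counted)

8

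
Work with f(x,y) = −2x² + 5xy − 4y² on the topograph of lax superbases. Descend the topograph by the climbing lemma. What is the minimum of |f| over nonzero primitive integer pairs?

translate: b→-1 (≡-5 mod 4), so (2,-5,4)→(2,-1,1)
flip: (2,-1,1)→(1,1,2)
reduced (well bottom): (1,1,2) with a≤c, −a<b≤a
well minimum |f| = |-1| = 1 (negative-definite)

1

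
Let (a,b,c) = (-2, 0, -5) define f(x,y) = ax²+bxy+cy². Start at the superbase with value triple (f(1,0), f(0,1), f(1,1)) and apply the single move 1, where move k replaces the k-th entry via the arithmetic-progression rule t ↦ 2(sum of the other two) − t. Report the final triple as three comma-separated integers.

start (-2,-5,-7) = (f(1,0),f(0,1),f(1,1))
replace slot 1: 2·((-5)+(-7)) − (-2) = -22 → (-22,-5,-7)

-22,-5,-7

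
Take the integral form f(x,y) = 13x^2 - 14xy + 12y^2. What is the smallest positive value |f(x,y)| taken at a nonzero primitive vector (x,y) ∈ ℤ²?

translate: b→12 (≡-14 mod 26), so (13,-14,12)→(13,12,11)
flip: (13,12,11)→(11,-12,13)
translate: b→10 (≡-12 mod 22), so (11,-12,13)→(11,10,12)
reduced (well bottom): (11,10,12) with a≤c, −a<b≤a
well minimum = a = 11

11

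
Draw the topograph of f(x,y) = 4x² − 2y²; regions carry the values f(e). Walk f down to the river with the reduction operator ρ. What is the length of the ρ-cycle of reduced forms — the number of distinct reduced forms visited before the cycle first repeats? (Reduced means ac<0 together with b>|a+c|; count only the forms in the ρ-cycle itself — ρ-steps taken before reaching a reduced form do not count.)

D = 32, ⌊√D⌋ = 5
descent: ρ → (-2,4,2)  [lands on river]
river: ρ → (2,4,-2)
ρ-cycle length = 2 (tail of 1 descent step not counted)

2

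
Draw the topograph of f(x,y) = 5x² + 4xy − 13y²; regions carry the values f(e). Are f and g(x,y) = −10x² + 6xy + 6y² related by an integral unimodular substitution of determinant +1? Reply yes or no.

D₁ = 276, D₂ = 276
river cycle of f (length 8): (5, 14, -4), (-4, 10, 11), (11, 12, -3), (-3, 12, 11), (11, 10, -4), (-4, 14, 5), (5, 16, -1), (-1, 16, 5)
river cycle of g (length 4): (6, 6, -10), (-10, 14, 2), (2, 14, -10), (-10, 6, 6)
cycles differ ⇒ inequivalent

no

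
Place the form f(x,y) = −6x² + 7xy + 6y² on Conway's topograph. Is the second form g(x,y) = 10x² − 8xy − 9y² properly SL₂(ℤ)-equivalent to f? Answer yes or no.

D₁ = 193, D₂ = 424
discriminants differ ⇒ not SL₂(ℤ)-equivalent

no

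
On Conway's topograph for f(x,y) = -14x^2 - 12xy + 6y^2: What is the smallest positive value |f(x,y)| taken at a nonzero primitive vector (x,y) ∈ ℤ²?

descent: ρ → (6,12,-14)  [lands on river]
river: ρ → (-14,16,4)
river: ρ → (4,16,-14)
river: ρ → (-14,12,6)
closes: descent 1, river 4
min |a| on river = 4

4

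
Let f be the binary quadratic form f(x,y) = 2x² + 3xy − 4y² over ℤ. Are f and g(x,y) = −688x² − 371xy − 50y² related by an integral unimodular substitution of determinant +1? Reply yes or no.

D₁ = 41, D₂ = 41
river cycle of f (length 10): (-4, 5, 1), (1, 5, -4), (-4, 3, 2), (2, 5, -2), (-2, 3, 4), (4, 5, -1), (-1, 5, 4), (4, 3, -2), (-2, 5, 2), (2, 3, -4)
river cycle of g (length 10): (-4, 5, 1), (1, 5, -4), (-4, 3, 2), (2, 5, -2), (-2, 3, 4), (4, 5, -1), (-1, 5, 4), (4, 3, -2), (-2, 5, 2), (2, 3, -4)
cycles coincide ⇒ equivalent

yes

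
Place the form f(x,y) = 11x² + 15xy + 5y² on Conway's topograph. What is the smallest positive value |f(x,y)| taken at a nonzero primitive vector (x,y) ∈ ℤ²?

descent: ρ → (5,5,1)
descent: ρ → (1,1,-1)  [lands on river]
river: ρ → (-1,1,1)
closes: descent 2, river 2
min |a| on river = 1

1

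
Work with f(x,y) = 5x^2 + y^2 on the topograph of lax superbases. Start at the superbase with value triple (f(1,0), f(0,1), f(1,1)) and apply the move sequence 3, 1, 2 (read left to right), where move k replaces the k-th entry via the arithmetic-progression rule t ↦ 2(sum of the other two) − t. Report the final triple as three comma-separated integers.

start (5,1,6) = (f(1,0),f(0,1),f(1,1))
replace slot 3: 2·(5+1) − 6 = 6 → (5,1,6)
replace slot 1: 2·(1+6) − 5 = 9 → (9,1,6)
replace slot 2: 2·(9+6) − 1 = 29 → (9,29,6)

9,29,6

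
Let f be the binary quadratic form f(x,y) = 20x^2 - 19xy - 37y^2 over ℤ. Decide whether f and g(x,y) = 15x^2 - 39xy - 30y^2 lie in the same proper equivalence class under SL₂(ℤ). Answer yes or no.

D₁ = 3321, D₂ = 3321
river cycle of f (length 42): (-37, 19, 20), (20, 21, -36), (-36, 51, 5), (5, 49, -46), (-46, 43, 8), (8, 53, -16), (-16, 43, 23), (23, 49, -10), (-10, 51, 18), (18, 57, -1), … (32 more)
river cycle of g (length 16): (-30, 39, 15), (15, 51, -12), (-12, 45, 27), (27, 9, -30), (-30, 51, 6), (6, 57, -3), (-3, 57, 6), (6, 51, -30), (-30, 9, 27), (27, 45, -12), … (6 more)
cycles differ ⇒ inequivalent

no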